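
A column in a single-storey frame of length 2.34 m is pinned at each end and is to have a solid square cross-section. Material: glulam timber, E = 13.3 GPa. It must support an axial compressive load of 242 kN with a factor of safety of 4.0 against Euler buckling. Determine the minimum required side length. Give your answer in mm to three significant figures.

Required P_cr = n·P = 4.0 × 242 = 968.0 kN
L_e = K·L = 1 × 2.34 = 2.340 m
Required I = P_cr·L_e²/(π²E) = 9.680×10^5 × 2.340² / (π² × 1.33×10^10) = 4.038×10^-5 m⁴
I_req = 4.038×10^7 mm⁴
Solid square: I = a⁴/12  ⇒  a = (12I)^(1/4) = (12×4.038×10^7)^(1/4) = 148 mm

a ≈ 148 mm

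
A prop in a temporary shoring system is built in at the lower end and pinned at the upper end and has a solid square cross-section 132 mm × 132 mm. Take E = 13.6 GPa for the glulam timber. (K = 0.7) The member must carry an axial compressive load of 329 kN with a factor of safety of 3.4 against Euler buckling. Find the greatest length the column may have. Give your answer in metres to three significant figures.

L_max ≈ 2.49 m

I = a⁴/12 = 132⁴/12 = 2.530×10^7 mm⁴
I = 2.530×10^-5 m⁴
Required critical load P_cr = n·P = 3.4 × 329 = 1119 kN = 1.119×10^6 N
From P_cr = π²EI/(K·L)²:  L = (1/K)·√(π²EI/P_cr) = (1/0.7)·√(π²×1.36×10^10×2.530×10^-5/1.119×10^6)
L = 2.49 m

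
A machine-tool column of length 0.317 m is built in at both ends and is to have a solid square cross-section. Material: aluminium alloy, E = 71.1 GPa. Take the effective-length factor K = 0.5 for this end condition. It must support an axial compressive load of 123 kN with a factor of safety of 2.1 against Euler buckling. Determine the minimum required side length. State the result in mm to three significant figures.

a ≈ 18.3 mm

Required P_cr = n·P = 2.1 × 123 = 258.3 kN
L_e = K·L = 0.5 × 0.317 = 0.1585 m
Required I = P_cr·L_e²/(π²E) = 2.583×10^5 × 0.1585² / (π² × 7.11×10^10) = 9.247×10^-9 m⁴
I_req = 9.247×10^3 mm⁴
Solid square: I = a⁴/12  ⇒  a = (12I)^(1/4) = (12×9.247×10^3)^(1/4) = 18.3 mm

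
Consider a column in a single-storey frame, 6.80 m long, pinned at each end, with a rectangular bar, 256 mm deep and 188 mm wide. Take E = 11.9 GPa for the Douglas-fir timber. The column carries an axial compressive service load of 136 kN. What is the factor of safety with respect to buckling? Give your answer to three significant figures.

Buckling occurs about the weak axis: I_min = h·b³/12 with b = 188 mm (the shorter side).
I_min = 256×188³/12 = 1.418×10^8 mm⁴
I = 1.418×10^8 mm⁴ = 1.418×10^-4 m⁴
Effective length L_e = K·L = 1 × 6.80 = 6.800 m
P_cr = π²EI / L_e² = π² × 11.9×10⁹ × 1.418×10^-4 / 6.800² = 3.600×10^5 N
Factor of safety n = P_cr / P = 360.05 / 136 = 2.65

n ≈ 2.65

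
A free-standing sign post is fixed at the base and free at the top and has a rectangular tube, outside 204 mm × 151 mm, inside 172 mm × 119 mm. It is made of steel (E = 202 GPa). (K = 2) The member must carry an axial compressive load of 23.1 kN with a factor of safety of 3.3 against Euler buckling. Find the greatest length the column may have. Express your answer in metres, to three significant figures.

Weak-axis I_min = (h_o·b_o³ − h_i·b_i³)/12 with b_o = 151, b_i = 119.0 mm (shorter outer/inner sides).
I_min = (204×151³ − 172.0×119.0³)/12 = 3.438×10^7 mm⁴
I = 3.438×10^-5 m⁴
Required critical load P_cr = n·P = 3.3 × 23.1 = 76.23 kN = 7.623×10^4 N
From P_cr = π²EI/(K·L)²:  L = (1/K)·√(π²EI/P_cr) = (1/2)·√(π²×2.02×10^11×3.438×10^-5/7.623×10^4)
L = 15.0 m

L_max ≈ 15.0 m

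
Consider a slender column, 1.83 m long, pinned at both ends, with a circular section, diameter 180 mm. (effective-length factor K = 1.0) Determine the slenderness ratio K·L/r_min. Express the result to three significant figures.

For a solid circle r = d/4 = 180/4 = 45.00 mm
L_e = K·L = 1 × 1.83 m = 1.830 m = 1830.0 mm
λ = L_e / r_min = 1830.0 / 45.00 = 40.7

λ ≈ 40.7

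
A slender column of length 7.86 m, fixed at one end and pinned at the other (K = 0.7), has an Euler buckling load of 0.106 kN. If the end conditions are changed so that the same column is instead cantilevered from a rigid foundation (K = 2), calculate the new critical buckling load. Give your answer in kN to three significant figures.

P_cr ≈ 0.0130 kN

P_cr ∝ 1/K², so P_cr,new = P_cr,old × (K_old/K_new)² = 0.106 × (0.7/2)²
= 0.106 × 0.1225 = 0.0130 kN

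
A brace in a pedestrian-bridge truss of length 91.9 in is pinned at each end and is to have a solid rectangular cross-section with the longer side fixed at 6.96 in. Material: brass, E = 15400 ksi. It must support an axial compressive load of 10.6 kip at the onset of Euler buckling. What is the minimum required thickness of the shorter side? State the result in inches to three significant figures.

L_e = K·L = 1 × 91.9 = 91.90 in
Required I = P_cr·L_e²/(π²E) = 1.060×10^4 × 91.90² / (π² × 1.54×10^7) = 0.5890 in⁴
Rectangle, weak axis: I_min = h·b³/12 with h = 6.96 in fixed  ⇒  b = (12I/h)^(1/3) = 1.01 in

b ≈ 1.01 in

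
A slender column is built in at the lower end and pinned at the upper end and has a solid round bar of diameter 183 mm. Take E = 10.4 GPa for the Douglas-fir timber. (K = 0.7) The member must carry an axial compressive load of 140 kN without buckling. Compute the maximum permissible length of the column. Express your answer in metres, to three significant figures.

I = πd⁴/64 = π×183⁴/64 = 5.505×10^7 mm⁴
I = 5.505×10^-5 m⁴
At the buckling limit P_cr = P = 1.400×10^5 N
From P_cr = π²EI/(K·L)²:  L = (1/K)·√(π²EI/P_cr) = (1/0.7)·√(π²×1.04×10^10×5.505×10^-5/1.400×10^5)
L = 9.08 m

L_max ≈ 9.08 m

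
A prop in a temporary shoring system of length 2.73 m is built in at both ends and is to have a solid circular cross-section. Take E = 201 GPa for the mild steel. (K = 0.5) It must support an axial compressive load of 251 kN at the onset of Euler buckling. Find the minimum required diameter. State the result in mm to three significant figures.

d ≈ 46.8 mm

L_e = K·L = 0.5 × 2.73 = 1.365 m
Required I = P_cr·L_e²/(π²E) = 2.510×10^5 × 1.365² / (π² × 2.01×10^11) = 2.357×10^-7 m⁴
I_req = 2.357×10^5 mm⁴
Solid circle: I = πd⁴/64  ⇒  d = (64I/π)^(1/4) = (64×2.357×10^5/π)^(1/4) = 46.8 mm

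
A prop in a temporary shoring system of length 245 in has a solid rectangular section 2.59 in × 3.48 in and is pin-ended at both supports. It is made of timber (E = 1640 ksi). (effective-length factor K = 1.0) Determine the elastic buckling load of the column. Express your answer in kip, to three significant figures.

Buckling occurs about the weak axis: I_min = h·b³/12 with b = 2.59 in (the shorter side).
I_min = 3.48×2.59³/12 = 5.038 in⁴
Effective length L_e = K·L = 1 × 245 = 245.0 in
P_cr = π²EI / L_e² = π² × 1640×10³ × 5.038 / 245.0² = 1.359×10^3 lb

P_cr ≈ 1.36 kip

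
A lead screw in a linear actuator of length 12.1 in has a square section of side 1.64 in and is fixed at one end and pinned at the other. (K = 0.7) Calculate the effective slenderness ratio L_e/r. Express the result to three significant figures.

I = a⁴/12 = 1.64⁴/12 = 0.6028 in⁴
A = 2.690 in²;  r_min = √(I/A) = √(0.6028/2.690) = 0.4734 in
L_e = K·L = 0.7 × 12.1 = 8.470 in
λ = L_e / r_min = 8.4700 / 0.4734 = 17.9

λ ≈ 17.9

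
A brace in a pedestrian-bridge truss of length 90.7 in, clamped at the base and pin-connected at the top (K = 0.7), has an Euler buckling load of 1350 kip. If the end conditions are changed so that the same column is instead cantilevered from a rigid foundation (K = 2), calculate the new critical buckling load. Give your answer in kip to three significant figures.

P_cr ≈ 165 kip

P_cr ∝ 1/K², so P_cr,new = P_cr,old × (K_old/K_new)² = 1350 × (0.7/2)²
= 1350 × 0.1225 = 165 kip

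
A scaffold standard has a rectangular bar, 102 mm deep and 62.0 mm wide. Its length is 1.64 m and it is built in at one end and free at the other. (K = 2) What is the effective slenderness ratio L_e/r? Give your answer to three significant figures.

Buckling occurs about the weak axis: I_min = h·b³/12 with b = 62.0 mm (the shorter side).
I_min = 102×62.0³/12 = 2.026×10^6 mm⁴
A = 6.324×10^3 mm²;  r_min = √(I/A) = √(2.026×10^6/6.324×10^3) = 17.90 mm
L_e = K·L = 2 × 1.64 m = 3.280 m = 3280.0 mm
λ = L_e / r_min = 3280.0 / 17.90 = 183

λ ≈ 183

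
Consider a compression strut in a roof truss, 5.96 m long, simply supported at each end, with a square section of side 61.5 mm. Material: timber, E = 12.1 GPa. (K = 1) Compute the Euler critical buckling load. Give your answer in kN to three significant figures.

P_cr ≈ 4.01 kN

I = a⁴/12 = 61.5⁴/12 = 1.192×10^6 mm⁴
I = 1.192×10^6 mm⁴ = 1.192×10^-6 m⁴
Effective length L_e = K·L = 1 × 5.96 = 5.960 m
P_cr = π²EI / L_e² = π² × 12.1×10⁹ × 1.192×10^-6 / 5.960² = 4.008×10^3 N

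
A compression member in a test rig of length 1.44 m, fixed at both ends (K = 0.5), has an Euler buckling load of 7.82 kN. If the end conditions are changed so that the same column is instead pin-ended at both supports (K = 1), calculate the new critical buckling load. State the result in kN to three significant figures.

P_cr ≈ 1.96 kN

P_cr ∝ 1/K², so P_cr,new = P_cr,old × (K_old/K_new)² = 7.82 × (0.5/1)²
= 7.82 × 0.2500 = 1.96 kN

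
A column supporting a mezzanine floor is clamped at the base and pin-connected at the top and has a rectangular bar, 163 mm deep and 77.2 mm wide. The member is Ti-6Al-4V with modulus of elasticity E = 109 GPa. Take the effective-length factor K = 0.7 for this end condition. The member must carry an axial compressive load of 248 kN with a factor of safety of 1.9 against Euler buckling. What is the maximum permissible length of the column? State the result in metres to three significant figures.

L_max ≈ 5.40 m

Buckling occurs about the weak axis: I_min = h·b³/12 with b = 77.2 mm (the shorter side).
I_min = 163×77.2³/12 = 6.250×10^6 mm⁴
I = 6.250×10^-6 m⁴
Required critical load P_cr = n·P = 1.9 × 248 = 471.2 kN = 4.712×10^5 N
From P_cr = π²EI/(K·L)²:  L = (1/K)·√(π²EI/P_cr) = (1/0.7)·√(π²×1.09×10^11×6.250×10^-6/4.712×10^5)
L = 5.40 m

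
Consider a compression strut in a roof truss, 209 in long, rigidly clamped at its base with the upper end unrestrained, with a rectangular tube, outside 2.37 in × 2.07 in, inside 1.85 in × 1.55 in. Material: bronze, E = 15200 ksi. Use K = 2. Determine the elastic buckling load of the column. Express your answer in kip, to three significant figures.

Weak-axis I_min = (h_o·b_o³ − h_i·b_i³)/12 with b_o = 2.07, b_i = 1.550 in (shorter outer/inner sides).
I_min = (2.37×2.07³ − 1.850×1.550³)/12 = 1.178 in⁴
Effective length L_e = K·L = 2 × 209 = 418.0 in
P_cr = π²EI / L_e² = π² × 15200×10³ × 1.178 / 418.0² = 1.011×10^3 lb

P_cr ≈ 1.01 kip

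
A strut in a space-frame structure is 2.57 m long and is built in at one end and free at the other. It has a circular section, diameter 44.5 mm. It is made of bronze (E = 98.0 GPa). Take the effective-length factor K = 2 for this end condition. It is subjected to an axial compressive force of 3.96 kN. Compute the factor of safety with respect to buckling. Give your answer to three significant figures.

n ≈ 1.78

I = πd⁴/64 = π×44.5⁴/64 = 1.925×10^5 mm⁴
I = 1.925×10^5 mm⁴ = 1.925×10^-7 m⁴
Effective length L_e = K·L = 2 × 2.57 = 5.140 m
P_cr = π²EI / L_e² = π² × 98.0×10⁹ × 1.925×10^-7 / 5.140² = 7.047×10^3 N
Factor of safety n = P_cr / P = 7.0471 / 3.96 = 1.78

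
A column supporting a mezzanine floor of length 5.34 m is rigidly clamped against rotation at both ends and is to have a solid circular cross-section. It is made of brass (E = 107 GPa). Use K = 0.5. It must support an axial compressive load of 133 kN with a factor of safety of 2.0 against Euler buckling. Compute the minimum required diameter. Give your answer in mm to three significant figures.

Required P_cr = n·P = 2.0 × 133 = 266.0 kN
L_e = K·L = 0.5 × 5.34 = 2.670 m
Required I = P_cr·L_e²/(π²E) = 2.660×10^5 × 2.670² / (π² × 1.07×10^11) = 1.796×10^-6 m⁴
I_req = 1.796×10^6 mm⁴
Solid circle: I = πd⁴/64  ⇒  d = (64I/π)^(1/4) = (64×1.796×10^6/π)^(1/4) = 77.8 mm

d ≈ 77.8 mm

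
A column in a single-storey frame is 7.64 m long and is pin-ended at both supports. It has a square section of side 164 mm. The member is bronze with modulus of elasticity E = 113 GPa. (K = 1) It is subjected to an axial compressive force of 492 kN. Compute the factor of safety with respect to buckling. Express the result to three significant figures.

n ≈ 2.34

I = a⁴/12 = 164⁴/12 = 6.028×10^7 mm⁴
I = 6.028×10^7 mm⁴ = 6.028×10^-5 m⁴
Effective length L_e = K·L = 1 × 7.64 = 7.640 m
P_cr = π²EI / L_e² = π² × 113×10⁹ × 6.028×10^-5 / 7.640² = 1.152×10^6 N
Factor of safety n = P_cr / P = 1151.8 / 492 = 2.34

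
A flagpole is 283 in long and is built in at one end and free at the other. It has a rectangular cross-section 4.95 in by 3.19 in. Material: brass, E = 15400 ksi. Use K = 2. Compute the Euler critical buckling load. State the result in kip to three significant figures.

P_cr ≈ 6.35 kip

Buckling occurs about the weak axis: I_min = h·b³/12 with b = 3.19 in (the shorter side).
I_min = 4.95×3.19³/12 = 13.39 in⁴
Effective length L_e = K·L = 2 × 283 = 566.0 in
P_cr = π²EI / L_e² = π² × 15400×10³ × 13.39 / 566.0² = 6.353×10^3 lb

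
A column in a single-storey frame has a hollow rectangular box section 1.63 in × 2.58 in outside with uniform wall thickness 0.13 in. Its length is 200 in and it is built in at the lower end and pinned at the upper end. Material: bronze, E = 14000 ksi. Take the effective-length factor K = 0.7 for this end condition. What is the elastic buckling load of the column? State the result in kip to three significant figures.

Inner dimensions: h_i = 2.58 − 2×0.13 = 2.320 in, b_i = 1.63 − 2×0.13 = 1.370 in
Weak-axis I_min = (h_o·b_o³ − h_i·b_i³)/12 with b_o = 1.63, b_i = 1.370 in (shorter outer/inner sides).
I_min = (2.58×1.63³ − 2.320×1.370³)/12 = 0.4340 in⁴
Effective length L_e = K·L = 0.7 × 200 = 140.0 in
P_cr = π²EI / L_e² = π² × 14000×10³ × 0.4340 / 140.0² = 3.059×10^3 lb

P_cr ≈ 3.06 kip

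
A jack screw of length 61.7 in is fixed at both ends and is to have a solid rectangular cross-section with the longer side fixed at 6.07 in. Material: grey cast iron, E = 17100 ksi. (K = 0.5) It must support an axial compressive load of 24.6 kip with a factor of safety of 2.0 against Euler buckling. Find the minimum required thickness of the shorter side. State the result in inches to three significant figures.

b ≈ 0.819 in

Required P_cr = n·P = 2.0 × 24.6 = 49.20 kip
L_e = K·L = 0.5 × 61.7 = 30.85 in
Required I = P_cr·L_e²/(π²E) = 4.920×10^4 × 30.85² / (π² × 1.71×10^7) = 0.2774 in⁴
Rectangle, weak axis: I_min = h·b³/12 with h = 6.07 in fixed  ⇒  b = (12I/h)^(1/3) = 0.819 in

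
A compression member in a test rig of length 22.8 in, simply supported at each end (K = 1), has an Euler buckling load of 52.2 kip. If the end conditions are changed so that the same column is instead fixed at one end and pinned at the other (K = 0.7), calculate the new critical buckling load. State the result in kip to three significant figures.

P_cr ∝ 1/K², so P_cr,new = P_cr,old × (K_old/K_new)² = 52.2 × (1/0.7)²
= 52.2 × 2.041 = 107 kip

P_cr ≈ 107 kip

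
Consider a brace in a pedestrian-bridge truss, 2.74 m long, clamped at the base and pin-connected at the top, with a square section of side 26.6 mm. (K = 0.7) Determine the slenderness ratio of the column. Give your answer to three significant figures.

I = a⁴/12 = 26.6⁴/12 = 4.172×10^4 mm⁴
A = 707.6 mm²;  r_min = √(I/A) = √(4.172×10^4/707.6) = 7.679 mm
L_e = K·L = 0.7 × 2.74 m = 1.918 m = 1918.0 mm
λ = L_e / r_min = 1918.0 / 7.679 = 250

λ ≈ 250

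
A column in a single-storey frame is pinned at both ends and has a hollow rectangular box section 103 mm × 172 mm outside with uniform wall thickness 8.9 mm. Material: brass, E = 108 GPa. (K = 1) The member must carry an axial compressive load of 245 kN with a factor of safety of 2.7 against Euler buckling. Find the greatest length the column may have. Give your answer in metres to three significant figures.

L_max ≈ 3.53 m

Inner dimensions: h_i = 172 − 2×8.9 = 154.2 mm, b_i = 103 − 2×8.9 = 85.20 mm
Weak-axis I_min = (h_o·b_o³ − h_i·b_i³)/12 with b_o = 103, b_i = 85.20 mm (shorter outer/inner sides).
I_min = (172×103³ − 154.2×85.20³)/12 = 7.715×10^6 mm⁴
I = 7.715×10^-6 m⁴
Required critical load P_cr = n·P = 2.7 × 245 = 661.5 kN = 6.615×10^5 N
From P_cr = π²EI/(K·L)²:  L = (1/K)·√(π²EI/P_cr) = (1/1)·√(π²×1.08×10^11×7.715×10^-6/6.615×10^5)
L = 3.53 m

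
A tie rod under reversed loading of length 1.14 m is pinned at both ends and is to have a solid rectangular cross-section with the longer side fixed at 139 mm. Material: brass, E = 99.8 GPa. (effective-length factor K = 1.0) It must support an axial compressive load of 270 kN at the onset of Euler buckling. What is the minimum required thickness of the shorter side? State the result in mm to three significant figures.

b ≈ 31.3 mm

L_e = K·L = 1 × 1.14 = 1.140 m
Required I = P_cr·L_e²/(π²E) = 2.700×10^5 × 1.140² / (π² × 9.98×10^10) = 3.562×10^-7 m⁴
I_req = 3.562×10^5 mm⁴
Rectangle, weak axis: I_min = h·b³/12 with h = 139 mm fixed  ⇒  b = (12I/h)^(1/3) = 31.3 mm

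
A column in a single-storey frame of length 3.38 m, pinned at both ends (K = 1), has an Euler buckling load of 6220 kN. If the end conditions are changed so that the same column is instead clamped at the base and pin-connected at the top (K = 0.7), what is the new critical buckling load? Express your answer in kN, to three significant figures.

P_cr ≈ 12700 kN

P_cr ∝ 1/K², so P_cr,new = P_cr,old × (K_old/K_new)² = 6220 × (1/0.7)²
= 6220 × 2.041 = 12700 kN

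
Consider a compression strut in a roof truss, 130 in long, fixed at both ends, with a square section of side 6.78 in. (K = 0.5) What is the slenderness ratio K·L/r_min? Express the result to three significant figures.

For a square r = a/√12 = 6.78/√12 = 1.957 in
L_e = K·L = 0.5 × 130 = 65.00 in
λ = L_e / r_min = 65.000 / 1.957 = 33.2

λ ≈ 33.2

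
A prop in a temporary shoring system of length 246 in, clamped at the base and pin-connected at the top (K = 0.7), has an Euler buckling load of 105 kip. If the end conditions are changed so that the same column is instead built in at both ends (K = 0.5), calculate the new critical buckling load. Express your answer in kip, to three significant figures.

P_cr ∝ 1/K², so P_cr,new = P_cr,old × (K_old/K_new)² = 105 × (0.7/0.5)²
= 105 × 1.960 = 206 kip

P_cr ≈ 206 kip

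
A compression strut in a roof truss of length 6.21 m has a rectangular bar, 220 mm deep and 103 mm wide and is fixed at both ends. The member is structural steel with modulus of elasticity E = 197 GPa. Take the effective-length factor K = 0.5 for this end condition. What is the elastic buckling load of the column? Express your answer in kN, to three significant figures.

Buckling occurs about the weak axis: I_min = h·b³/12 with b = 103 mm (the shorter side).
I_min = 220×103³/12 = 2.003×10^7 mm⁴
I = 2.003×10^7 mm⁴ = 2.003×10^-5 m⁴
Effective length L_e = K·L = 0.5 × 6.21 = 3.105 m
P_cr = π²EI / L_e² = π² × 197×10⁹ × 2.003×10^-5 / 3.105² = 4.040×10^6 N

P_cr ≈ 4040 kN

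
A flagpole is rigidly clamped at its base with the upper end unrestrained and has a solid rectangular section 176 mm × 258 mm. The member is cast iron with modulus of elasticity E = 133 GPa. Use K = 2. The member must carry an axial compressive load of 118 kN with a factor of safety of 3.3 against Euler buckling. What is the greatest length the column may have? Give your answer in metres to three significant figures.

Buckling occurs about the weak axis: I_min = h·b³/12 with b = 176 mm (the shorter side).
I_min = 258×176³/12 = 1.172×10^8 mm⁴
I = 1.172×10^-4 m⁴
Required critical load P_cr = n·P = 3.3 × 118 = 389.4 kN = 3.894×10^5 N
From P_cr = π²EI/(K·L)²:  L = (1/K)·√(π²EI/P_cr) = (1/2)·√(π²×1.33×10^11×1.172×10^-4/3.894×10^5)
L = 9.94 m

L_max ≈ 9.94 m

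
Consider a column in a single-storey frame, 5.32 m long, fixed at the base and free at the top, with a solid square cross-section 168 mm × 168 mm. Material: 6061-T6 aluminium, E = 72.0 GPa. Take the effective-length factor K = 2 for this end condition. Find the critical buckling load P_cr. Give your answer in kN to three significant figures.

I = a⁴/12 = 168⁴/12 = 6.638×10^7 mm⁴
I = 6.638×10^7 mm⁴ = 6.638×10^-5 m⁴
Effective length L_e = K·L = 2 × 5.32 = 10.64 m
P_cr = π²EI / L_e² = π² × 72.0×10⁹ × 6.638×10^-5 / 10.64² = 4.167×10^5 N

P_cr ≈ 417 kN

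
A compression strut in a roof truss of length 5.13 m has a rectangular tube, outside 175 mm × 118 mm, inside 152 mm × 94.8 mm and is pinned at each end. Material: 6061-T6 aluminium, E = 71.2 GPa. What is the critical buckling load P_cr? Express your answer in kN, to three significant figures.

P_cr ≈ 352 kN

Weak-axis I_min = (h_o·b_o³ − h_i·b_i³)/12 with b_o = 118, b_i = 94.80 mm (shorter outer/inner sides).
I_min = (175×118³ − 152.0×94.80³)/12 = 1.317×10^7 mm⁴
I = 1.317×10^7 mm⁴ = 1.317×10^-5 m⁴
Effective length L_e = K·L = 1 × 5.13 = 5.130 m
P_cr = π²EI / L_e² = π² × 71.2×10⁹ × 1.317×10^-5 / 5.130² = 3.516×10^5 N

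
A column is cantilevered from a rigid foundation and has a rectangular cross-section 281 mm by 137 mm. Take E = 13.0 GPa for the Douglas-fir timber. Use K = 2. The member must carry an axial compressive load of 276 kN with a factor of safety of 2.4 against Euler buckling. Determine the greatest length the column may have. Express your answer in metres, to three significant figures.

Buckling occurs about the weak axis: I_min = h·b³/12 with b = 137 mm (the shorter side).
I_min = 281×137³/12 = 6.021×10^7 mm⁴
I = 6.021×10^-5 m⁴
Required critical load P_cr = n·P = 2.4 × 276 = 662.4 kN = 6.624×10^5 N
From P_cr = π²EI/(K·L)²:  L = (1/K)·√(π²EI/P_cr) = (1/2)·√(π²×1.30×10^10×6.021×10^-5/6.624×10^5)
L = 1.71 m

L_max ≈ 1.71 m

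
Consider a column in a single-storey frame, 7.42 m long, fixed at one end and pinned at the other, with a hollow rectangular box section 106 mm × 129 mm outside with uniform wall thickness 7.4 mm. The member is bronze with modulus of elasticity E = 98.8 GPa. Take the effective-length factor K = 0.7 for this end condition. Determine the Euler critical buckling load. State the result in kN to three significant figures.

Inner dimensions: h_i = 129 − 2×7.4 = 114.2 mm, b_i = 106 − 2×7.4 = 91.20 mm
Weak-axis I_min = (h_o·b_o³ − h_i·b_i³)/12 with b_o = 106, b_i = 91.20 mm (shorter outer/inner sides).
I_min = (129×106³ − 114.2×91.20³)/12 = 5.585×10^6 mm⁴
I = 5.585×10^6 mm⁴ = 5.585×10^-6 m⁴
Effective length L_e = K·L = 0.7 × 7.42 = 5.194 m
P_cr = π²EI / L_e² = π² × 98.8×10⁹ × 5.585×10^-6 / 5.194² = 2.019×10^5 N

P_cr ≈ 202 kN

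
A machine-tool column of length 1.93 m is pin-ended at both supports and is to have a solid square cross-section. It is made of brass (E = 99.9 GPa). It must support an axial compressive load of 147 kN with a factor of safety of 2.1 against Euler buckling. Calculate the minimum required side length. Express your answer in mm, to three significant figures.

Required P_cr = n·P = 2.1 × 147 = 308.7 kN
L_e = K·L = 1 × 1.93 = 1.930 m
Required I = P_cr·L_e²/(π²E) = 3.087×10^5 × 1.930² / (π² × 9.99×10^10) = 1.166×10^-6 m⁴
I_req = 1.166×10^6 mm⁴
Solid square: I = a⁴/12  ⇒  a = (12I)^(1/4) = (12×1.166×10^6)^(1/4) = 61.2 mm

a ≈ 61.2 mm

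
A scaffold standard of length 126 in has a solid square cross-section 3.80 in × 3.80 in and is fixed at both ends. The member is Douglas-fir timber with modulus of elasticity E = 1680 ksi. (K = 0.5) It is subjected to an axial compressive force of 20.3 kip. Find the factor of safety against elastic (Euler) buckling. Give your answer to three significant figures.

I = a⁴/12 = 3.80⁴/12 = 17.38 in⁴
Effective length L_e = K·L = 0.5 × 126 = 63.00 in
P_cr = π²EI / L_e² = π² × 1680×10³ × 17.38 / 63.00² = 7.259×10^4 lb
Factor of safety n = P_cr / P = 72.591 / 20.3 = 3.58

n ≈ 3.58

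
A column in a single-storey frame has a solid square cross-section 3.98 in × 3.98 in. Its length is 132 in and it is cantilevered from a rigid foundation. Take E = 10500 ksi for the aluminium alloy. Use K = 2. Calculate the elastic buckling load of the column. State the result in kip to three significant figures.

P_cr ≈ 31.1 kip

I = a⁴/12 = 3.98⁴/12 = 20.91 in⁴
Effective length L_e = K·L = 2 × 132 = 264.0 in
P_cr = π²EI / L_e² = π² × 10500×10³ × 20.91 / 264.0² = 3.109×10^4 lb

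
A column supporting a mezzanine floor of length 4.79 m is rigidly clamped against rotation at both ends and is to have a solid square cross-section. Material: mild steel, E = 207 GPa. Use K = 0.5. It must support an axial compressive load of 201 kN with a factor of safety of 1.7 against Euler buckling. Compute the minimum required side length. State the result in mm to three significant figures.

Required P_cr = n·P = 1.7 × 201 = 341.7 kN
L_e = K·L = 0.5 × 4.79 = 2.395 m
Required I = P_cr·L_e²/(π²E) = 3.417×10^5 × 2.395² / (π² × 2.07×10^11) = 9.594×10^-7 m⁴
I_req = 9.594×10^5 mm⁴
Solid square: I = a⁴/12  ⇒  a = (12I)^(1/4) = (12×9.594×10^5)^(1/4) = 58.2 mm

a ≈ 58.2 mm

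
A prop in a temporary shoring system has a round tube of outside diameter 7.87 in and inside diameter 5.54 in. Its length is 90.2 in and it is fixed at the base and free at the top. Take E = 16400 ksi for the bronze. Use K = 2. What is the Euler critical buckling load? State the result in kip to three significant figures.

P_cr ≈ 707 kip

d_o = 7.87 in, d_i = 5.54 in
I = π(d_o⁴ − d_i⁴)/64 = π(7.87⁴ − 5.540⁴)/64 = 142.1 in⁴
Effective length L_e = K·L = 2 × 90.2 = 180.4 in
P_cr = π²EI / L_e² = π² × 16400×10³ × 142.1 / 180.4² = 7.066×10^5 lb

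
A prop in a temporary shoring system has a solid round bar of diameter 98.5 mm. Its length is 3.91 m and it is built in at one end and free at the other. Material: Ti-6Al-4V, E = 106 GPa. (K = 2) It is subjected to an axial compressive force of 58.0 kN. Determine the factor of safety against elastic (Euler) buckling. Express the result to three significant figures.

I = πd⁴/64 = π×98.5⁴/64 = 4.621×10^6 mm⁴
I = 4.621×10^6 mm⁴ = 4.621×10^-6 m⁴
Effective length L_e = K·L = 2 × 3.91 = 7.820 m
P_cr = π²EI / L_e² = π² × 106×10⁹ × 4.621×10^-6 / 7.820² = 7.905×10^4 N
Factor of safety n = P_cr / P = 79.051 / 58.0 = 1.36

n ≈ 1.36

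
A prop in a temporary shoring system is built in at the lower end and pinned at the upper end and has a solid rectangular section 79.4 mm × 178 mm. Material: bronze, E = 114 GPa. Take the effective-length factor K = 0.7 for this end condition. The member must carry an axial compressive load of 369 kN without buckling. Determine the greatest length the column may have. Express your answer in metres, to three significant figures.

Buckling occurs about the weak axis: I_min = h·b³/12 with b = 79.4 mm (the shorter side).
I_min = 178×79.4³/12 = 7.425×10^6 mm⁴
I = 7.425×10^-6 m⁴
At the buckling limit P_cr = P = 3.690×10^5 N
From P_cr = π²EI/(K·L)²:  L = (1/K)·√(π²EI/P_cr) = (1/0.7)·√(π²×1.14×10^11×7.425×10^-6/3.690×10^5)
L = 6.80 m

L_max ≈ 6.80 m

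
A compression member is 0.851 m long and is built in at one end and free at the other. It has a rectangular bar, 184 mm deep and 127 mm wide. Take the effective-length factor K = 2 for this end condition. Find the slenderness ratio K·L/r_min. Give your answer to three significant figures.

λ ≈ 46.4

Buckling occurs about the weak axis: I_min = h·b³/12 with b = 127 mm (the shorter side).
I_min = 184×127³/12 = 3.141×10^7 mm⁴
A = 2.337×10^4 mm²;  r_min = √(I/A) = √(3.141×10^7/2.337×10^4) = 36.66 mm
L_e = K·L = 2 × 0.851 m = 1.702 m = 1702.0 mm
λ = L_e / r_min = 1702.0 / 36.66 = 46.4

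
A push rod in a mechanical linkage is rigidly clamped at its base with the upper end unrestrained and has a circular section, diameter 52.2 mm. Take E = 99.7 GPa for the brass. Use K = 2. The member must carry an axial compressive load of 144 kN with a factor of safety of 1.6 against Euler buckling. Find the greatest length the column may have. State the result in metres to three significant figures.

I = πd⁴/64 = π×52.2⁴/64 = 3.645×10^5 mm⁴
I = 3.645×10^-7 m⁴
Required critical load P_cr = n·P = 1.6 × 144 = 230.4 kN = 2.304×10^5 N
From P_cr = π²EI/(K·L)²:  L = (1/K)·√(π²EI/P_cr) = (1/2)·√(π²×9.97×10^10×3.645×10^-7/2.304×10^5)
L = 0.624 m

L_max ≈ 0.624 m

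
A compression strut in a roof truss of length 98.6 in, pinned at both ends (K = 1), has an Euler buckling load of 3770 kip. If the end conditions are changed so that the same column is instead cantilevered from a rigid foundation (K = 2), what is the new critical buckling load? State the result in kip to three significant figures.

P_cr ≈ 942 kip

P_cr ∝ 1/K², so P_cr,new = P_cr,old × (K_old/K_new)² = 3770 × (1/2)²
= 3770 × 0.2500 = 942 kip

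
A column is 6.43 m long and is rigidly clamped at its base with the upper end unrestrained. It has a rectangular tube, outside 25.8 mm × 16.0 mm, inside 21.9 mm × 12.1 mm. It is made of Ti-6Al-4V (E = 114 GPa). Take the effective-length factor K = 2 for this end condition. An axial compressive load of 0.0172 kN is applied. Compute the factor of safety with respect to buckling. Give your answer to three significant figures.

Weak-axis I_min = (h_o·b_o³ − h_i·b_i³)/12 with b_o = 16.0, b_i = 12.10 mm (shorter outer/inner sides).
I_min = (25.8×16.0³ − 21.90×12.10³)/12 = 5.573×10^3 mm⁴
I = 5.573×10^3 mm⁴ = 5.573×10^-9 m⁴
Effective length L_e = K·L = 2 × 6.43 = 12.86 m
P_cr = π²EI / L_e² = π² × 114×10⁹ × 5.573×10^-9 / 12.86² = 37.92 N
Factor of safety n = P_cr / P = 0.037917 / 0.0172 = 2.20

n ≈ 2.20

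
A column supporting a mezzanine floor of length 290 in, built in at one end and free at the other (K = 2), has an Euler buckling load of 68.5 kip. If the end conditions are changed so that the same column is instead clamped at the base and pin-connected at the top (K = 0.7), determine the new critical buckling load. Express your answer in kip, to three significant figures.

P_cr ∝ 1/K², so P_cr,new = P_cr,old × (K_old/K_new)² = 68.5 × (2/0.7)²
= 68.5 × 8.163 = 559 kip

P_cr ≈ 559 kip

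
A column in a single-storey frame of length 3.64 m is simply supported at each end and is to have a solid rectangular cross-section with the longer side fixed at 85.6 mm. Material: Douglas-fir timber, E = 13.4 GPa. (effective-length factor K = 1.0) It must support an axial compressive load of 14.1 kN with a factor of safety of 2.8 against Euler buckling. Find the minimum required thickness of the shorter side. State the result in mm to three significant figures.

b ≈ 82.2 mm

Required P_cr = n·P = 2.8 × 14.1 = 39.48 kN
L_e = K·L = 1 × 3.64 = 3.640 m
Required I = P_cr·L_e²/(π²E) = 3.948×10^4 × 3.640² / (π² × 1.34×10^10) = 3.955×10^-6 m⁴
I_req = 3.955×10^6 mm⁴
Rectangle, weak axis: I_min = h·b³/12 with h = 85.6 mm fixed  ⇒  b = (12I/h)^(1/3) = 82.2 mm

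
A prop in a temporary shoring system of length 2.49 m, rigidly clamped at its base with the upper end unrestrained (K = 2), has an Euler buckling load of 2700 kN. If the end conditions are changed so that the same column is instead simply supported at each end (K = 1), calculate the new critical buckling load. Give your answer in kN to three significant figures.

P_cr ∝ 1/K², so P_cr,new = P_cr,old × (K_old/K_new)² = 2700 × (2/1)²
= 2700 × 4.000 = 10800 kN

P_cr ≈ 10800 kN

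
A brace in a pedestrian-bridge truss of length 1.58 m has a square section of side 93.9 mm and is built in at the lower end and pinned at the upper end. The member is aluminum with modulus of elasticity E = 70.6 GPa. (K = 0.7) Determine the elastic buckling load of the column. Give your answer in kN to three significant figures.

P_cr ≈ 3690 kN

I = a⁴/12 = 93.9⁴/12 = 6.479×10^6 mm⁴
I = 6.479×10^6 mm⁴ = 6.479×10^-6 m⁴
Effective length L_e = K·L = 0.7 × 1.58 = 1.106 m
P_cr = π²EI / L_e² = π² × 70.6×10⁹ × 6.479×10^-6 / 1.106² = 3.690×10^6 N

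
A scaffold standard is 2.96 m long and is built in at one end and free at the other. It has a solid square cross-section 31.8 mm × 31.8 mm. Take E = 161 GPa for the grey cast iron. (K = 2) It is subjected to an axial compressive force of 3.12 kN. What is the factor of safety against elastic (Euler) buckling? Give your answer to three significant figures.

n ≈ 1.24

I = a⁴/12 = 31.8⁴/12 = 8.522×10^4 mm⁴
I = 8.522×10^4 mm⁴ = 8.522×10^-8 m⁴
Effective length L_e = K·L = 2 × 2.96 = 5.920 m
P_cr = π²EI / L_e² = π² × 161×10⁹ × 8.522×10^-8 / 5.920² = 3.864×10^3 N
Factor of safety n = P_cr / P = 3.8638 / 3.12 = 1.24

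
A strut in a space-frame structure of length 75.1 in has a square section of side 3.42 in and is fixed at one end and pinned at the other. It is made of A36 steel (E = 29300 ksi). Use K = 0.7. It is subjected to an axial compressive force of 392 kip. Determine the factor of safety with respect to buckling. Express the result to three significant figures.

I = a⁴/12 = 3.42⁴/12 = 11.40 in⁴
Effective length L_e = K·L = 0.7 × 75.1 = 52.57 in
P_cr = π²EI / L_e² = π² × 29300×10³ × 11.40 / 52.57² = 1.193×10^6 lb
Factor of safety n = P_cr / P = 1192.9 / 392 = 3.04

n ≈ 3.04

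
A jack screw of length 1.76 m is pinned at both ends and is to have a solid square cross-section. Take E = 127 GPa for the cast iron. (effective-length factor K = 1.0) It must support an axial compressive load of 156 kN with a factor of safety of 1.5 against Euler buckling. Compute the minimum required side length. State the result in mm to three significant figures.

a ≈ 51.3 mm

Required P_cr = n·P = 1.5 × 156 = 234.0 kN
L_e = K·L = 1 × 1.76 = 1.760 m
Required I = P_cr·L_e²/(π²E) = 2.340×10^5 × 1.760² / (π² × 1.27×10^11) = 5.783×10^-7 m⁴
I_req = 5.783×10^5 mm⁴
Solid square: I = a⁴/12  ⇒  a = (12I)^(1/4) = (12×5.783×10^5)^(1/4) = 51.3 mm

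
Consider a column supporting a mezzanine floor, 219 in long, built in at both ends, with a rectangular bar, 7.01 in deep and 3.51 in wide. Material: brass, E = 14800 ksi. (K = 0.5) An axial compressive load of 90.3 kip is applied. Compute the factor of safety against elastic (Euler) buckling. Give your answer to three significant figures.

Buckling occurs about the weak axis: I_min = h·b³/12 with b = 3.51 in (the shorter side).
I_min = 7.01×3.51³/12 = 25.26 in⁴
Effective length L_e = K·L = 0.5 × 219 = 109.5 in
P_cr = π²EI / L_e² = π² × 14800×10³ × 25.26 / 109.5² = 3.077×10^5 lb
Factor of safety n = P_cr / P = 307.75 / 90.3 = 3.41

n ≈ 3.41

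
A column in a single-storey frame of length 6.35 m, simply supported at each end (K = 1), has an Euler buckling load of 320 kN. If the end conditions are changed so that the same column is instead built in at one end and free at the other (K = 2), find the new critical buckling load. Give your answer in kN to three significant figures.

P_cr ∝ 1/K², so P_cr,new = P_cr,old × (K_old/K_new)² = 320 × (1/2)²
= 320 × 0.2500 = 80.0 kN

P_cr ≈ 80.0 kN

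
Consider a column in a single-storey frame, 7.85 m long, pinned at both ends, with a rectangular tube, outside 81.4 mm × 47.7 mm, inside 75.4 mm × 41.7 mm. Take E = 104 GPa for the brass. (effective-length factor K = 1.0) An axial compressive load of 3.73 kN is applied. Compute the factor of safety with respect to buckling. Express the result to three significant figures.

n ≈ 1.25

Weak-axis I_min = (h_o·b_o³ − h_i·b_i³)/12 with b_o = 47.7, b_i = 41.70 mm (shorter outer/inner sides).
I_min = (81.4×47.7³ − 75.40×41.70³)/12 = 2.806×10^5 mm⁴
I = 2.806×10^5 mm⁴ = 2.806×10^-7 m⁴
Effective length L_e = K·L = 1 × 7.85 = 7.850 m
P_cr = π²EI / L_e² = π² × 104×10⁹ × 2.806×10^-7 / 7.850² = 4.674×10^3 N
Factor of safety n = P_cr / P = 4.6737 / 3.73 = 1.25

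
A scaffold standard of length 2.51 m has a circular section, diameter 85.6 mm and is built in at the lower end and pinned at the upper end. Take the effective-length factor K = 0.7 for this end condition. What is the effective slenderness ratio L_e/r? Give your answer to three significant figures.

For a solid circle r = d/4 = 85.6/4 = 21.40 mm
L_e = K·L = 0.7 × 2.51 m = 1.757 m = 1757.0 mm
λ = L_e / r_min = 1757.0 / 21.40 = 82.1

λ ≈ 82.1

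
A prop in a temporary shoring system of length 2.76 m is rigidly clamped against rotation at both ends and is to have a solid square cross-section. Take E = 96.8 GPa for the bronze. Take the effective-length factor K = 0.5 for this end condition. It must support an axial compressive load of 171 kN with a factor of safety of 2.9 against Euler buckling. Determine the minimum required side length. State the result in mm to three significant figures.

a ≈ 58.7 mm

Required P_cr = n·P = 2.9 × 171 = 495.9 kN
L_e = K·L = 0.5 × 2.76 = 1.380 m
Required I = P_cr·L_e²/(π²E) = 4.959×10^5 × 1.380² / (π² × 9.68×10^10) = 9.885×10^-7 m⁴
I_req = 9.885×10^5 mm⁴
Solid square: I = a⁴/12  ⇒  a = (12I)^(1/4) = (12×9.885×10^5)^(1/4) = 58.7 mm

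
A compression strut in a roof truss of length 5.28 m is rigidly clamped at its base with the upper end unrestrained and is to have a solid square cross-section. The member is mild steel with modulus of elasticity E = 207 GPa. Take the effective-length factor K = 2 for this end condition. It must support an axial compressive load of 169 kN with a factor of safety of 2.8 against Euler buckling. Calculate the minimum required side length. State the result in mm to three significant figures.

Required P_cr = n·P = 2.8 × 169 = 473.2 kN
L_e = K·L = 2 × 5.28 = 10.56 m
Required I = P_cr·L_e²/(π²E) = 4.732×10^5 × 10.56² / (π² × 2.07×10^11) = 2.583×10^-5 m⁴
I_req = 2.583×10^7 mm⁴
Solid square: I = a⁴/12  ⇒  a = (12I)^(1/4) = (12×2.583×10^7)^(1/4) = 133 mm

a ≈ 133 mm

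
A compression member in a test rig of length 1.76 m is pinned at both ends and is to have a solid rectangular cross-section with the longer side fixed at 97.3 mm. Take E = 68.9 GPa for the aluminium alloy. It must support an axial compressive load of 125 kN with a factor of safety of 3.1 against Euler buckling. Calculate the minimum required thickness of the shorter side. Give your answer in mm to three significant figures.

b ≈ 60.2 mm

Required P_cr = n·P = 3.1 × 125 = 387.5 kN
L_e = K·L = 1 × 1.76 = 1.760 m
Required I = P_cr·L_e²/(π²E) = 3.875×10^5 × 1.760² / (π² × 6.89×10^10) = 1.765×10^-6 m⁴
I_req = 1.765×10^6 mm⁴
Rectangle, weak axis: I_min = h·b³/12 with h = 97.3 mm fixed  ⇒  b = (12I/h)^(1/3) = 60.2 mm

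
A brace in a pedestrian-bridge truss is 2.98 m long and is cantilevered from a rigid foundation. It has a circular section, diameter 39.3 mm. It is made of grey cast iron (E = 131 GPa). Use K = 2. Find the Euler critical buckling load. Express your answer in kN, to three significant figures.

I = πd⁴/64 = π×39.3⁴/64 = 1.171×10^5 mm⁴
I = 1.171×10^5 mm⁴ = 1.171×10^-7 m⁴
Effective length L_e = K·L = 2 × 2.98 = 5.960 m
P_cr = π²EI / L_e² = π² × 131×10⁹ × 1.171×10^-7 / 5.960² = 4.262×10^3 N

P_cr ≈ 4.26 kN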